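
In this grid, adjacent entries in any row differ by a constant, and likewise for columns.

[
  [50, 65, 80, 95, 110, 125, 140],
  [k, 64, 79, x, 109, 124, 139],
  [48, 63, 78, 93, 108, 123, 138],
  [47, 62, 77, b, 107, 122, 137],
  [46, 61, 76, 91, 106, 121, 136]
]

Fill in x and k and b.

x = 94, k = 49, b = 92

Along each row the entries change by 15 per step; down each column they change by -1.
Row 2: from 64 at column 2, stepping by 15 to column 4 gives 94.
Row 2: from 64 at column 2, stepping by 15 to column 1 gives 49.
Row 4: from 47 at column 1, stepping by 15 to column 4 gives 92.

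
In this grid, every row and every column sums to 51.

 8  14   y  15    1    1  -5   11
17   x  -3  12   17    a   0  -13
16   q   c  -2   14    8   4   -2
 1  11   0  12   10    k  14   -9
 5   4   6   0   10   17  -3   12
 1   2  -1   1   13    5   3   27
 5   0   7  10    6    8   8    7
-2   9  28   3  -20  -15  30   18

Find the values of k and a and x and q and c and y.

k = 12, a = 15, x = 6, q = 5, c = 8, y = 6

The known cells in row 1 total 45, leaving 51 − 45 = 6 for the blank.
The known cells in column 3 total 43, leaving 51 − 43 = 8 for the blank.
The known cells in row 3 total 46, leaving 51 − 46 = 5 for the blank.
The known cells in column 2 total 45, leaving 51 − 45 = 6 for the blank.
The known cells in row 2 total 36, leaving 51 − 36 = 15 for the blank.
The known cells in row 4 total 39, leaving 51 − 39 = 12 for the blank.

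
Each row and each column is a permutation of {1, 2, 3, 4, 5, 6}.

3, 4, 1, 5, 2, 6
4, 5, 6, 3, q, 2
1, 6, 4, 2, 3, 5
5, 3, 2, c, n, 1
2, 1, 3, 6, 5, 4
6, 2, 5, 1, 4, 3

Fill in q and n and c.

q = 1, n = 6, c = 4

Cell (4,4): column 4 already has {1, 2, 3, 5, 6} → 4.
For row 4, column 5: row 4 already has {1, 2, 3, 4, 5}; that leaves 6.
Cell (2,5): row 2 already has {2, 3, 4, 5, 6} → 1.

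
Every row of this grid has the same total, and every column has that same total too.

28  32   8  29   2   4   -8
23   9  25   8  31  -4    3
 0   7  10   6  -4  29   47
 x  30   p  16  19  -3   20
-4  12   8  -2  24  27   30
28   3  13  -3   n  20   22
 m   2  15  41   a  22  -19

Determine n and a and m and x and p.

Rows 1 and 2 both sum to 95, so that's the common total.
Row 6: 28 + 3 + 13 − 3 + 20 + 22 = 83, so its missing entry is 95 − 83 = 12.
Column 5: 2 + 31 − 4 + 19 + 24 + 12 = 84, so its missing entry is 95 − 84 = 11.
Row 7: 2 + 15 + 41 + 11 + 22 − 19 = 72, so its missing entry is 95 − 72 = 23.
Column 1: 28 + 23 + 0 − 4 + 28 + 23 = 98, so its missing entry is 95 − 98 = -3.
Row 4: -3 + 30 + 16 + 19 − 3 + 20 = 79, so its missing entry is 95 − 79 = 16.

n = 12, a = 11, m = 23, x = -3, p = 16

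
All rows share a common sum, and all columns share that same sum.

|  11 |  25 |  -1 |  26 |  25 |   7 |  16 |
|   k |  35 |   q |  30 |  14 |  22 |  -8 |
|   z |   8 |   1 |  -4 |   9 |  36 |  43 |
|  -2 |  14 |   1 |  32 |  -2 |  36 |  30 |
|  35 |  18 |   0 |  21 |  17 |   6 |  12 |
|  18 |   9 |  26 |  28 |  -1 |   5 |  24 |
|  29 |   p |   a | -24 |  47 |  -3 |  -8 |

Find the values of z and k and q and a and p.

z = 16, k = 2, q = 14, a = 68, p = 0

Rows 1 and 4 both sum to 109, so that's the common total.
Column 2: 25 + 35 + 8 + 14 + 18 + 9 = 109, so its missing entry is 109 − 109 = 0.
Row 7: 29 + 0 − 24 + 47 − 3 − 8 = 41, so its missing entry is 109 − 41 = 68.
Column 3: -1 + 1 + 1 + 0 + 26 + 68 = 95, so its missing entry is 109 − 95 = 14.
Row 3: 8 + 1 − 4 + 9 + 36 + 43 = 93, so its missing entry is 109 − 93 = 16.
Row 2: 35 + 14 + 30 + 14 + 22 − 8 = 107, so its missing entry is 109 − 107 = 2.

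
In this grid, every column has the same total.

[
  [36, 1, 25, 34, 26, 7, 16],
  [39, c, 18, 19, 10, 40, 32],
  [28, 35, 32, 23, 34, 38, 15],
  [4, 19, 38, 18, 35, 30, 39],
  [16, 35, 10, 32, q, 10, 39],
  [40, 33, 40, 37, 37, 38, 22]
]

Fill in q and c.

Columns 1 and 7 both add up to 163, so every column sums to 163.
Column 5: 26 + 10 + 34 + 35 + 37 = 142, so the missing entry is 163 − 142 = 21.
Column 2: 1 + 35 + 19 + 35 + 33 = 123, so the missing entry is 163 − 123 = 40.

q = 21, c = 40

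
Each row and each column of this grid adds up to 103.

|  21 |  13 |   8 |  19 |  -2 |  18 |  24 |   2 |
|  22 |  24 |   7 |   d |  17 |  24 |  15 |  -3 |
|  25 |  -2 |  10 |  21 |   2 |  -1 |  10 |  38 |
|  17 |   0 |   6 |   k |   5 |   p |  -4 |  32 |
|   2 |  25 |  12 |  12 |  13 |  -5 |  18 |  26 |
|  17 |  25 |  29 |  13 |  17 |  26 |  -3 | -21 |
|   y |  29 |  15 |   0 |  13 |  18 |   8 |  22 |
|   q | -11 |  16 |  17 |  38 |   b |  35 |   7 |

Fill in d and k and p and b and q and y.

Row 7: 29 + 15 + 0 + 13 + 18 + 8 + 22 = 105, so its missing entry is 103 − 105 = -2.
Column 1: 21 + 22 + 25 + 17 + 2 + 17 − 2 = 102, so its missing entry is 103 − 102 = 1.
Row 8: 1 − 11 + 16 + 17 + 38 + 35 + 7 = 103, so its missing entry is 103 − 103 = 0.
Row 2: 22 + 24 + 7 + 17 + 24 + 15 − 3 = 106, so its missing entry is 103 − 106 = -3.
Column 4: 19 − 3 + 21 + 12 + 13 + 0 + 17 = 79, so its missing entry is 103 − 79 = 24.
Row 4: 17 + 0 + 6 + 24 + 5 − 4 + 32 = 80, so its missing entry is 103 − 80 = 23.

d = -3, k = 24, p = 23, b = 0, q = 1, y = -2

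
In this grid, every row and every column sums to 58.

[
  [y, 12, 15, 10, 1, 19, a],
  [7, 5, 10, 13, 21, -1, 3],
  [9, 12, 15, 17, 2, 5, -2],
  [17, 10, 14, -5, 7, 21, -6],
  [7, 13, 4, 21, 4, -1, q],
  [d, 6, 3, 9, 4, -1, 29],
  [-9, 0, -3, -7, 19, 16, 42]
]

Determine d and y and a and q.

Row 5 has 7 + 13 + 4 + 21 + 4 − 1 = 48; the blank must be 58 − 48 = 10.
Row 6 has 6 + 3 + 9 + 4 − 1 + 29 = 50; the blank must be 58 − 50 = 8.
Column 7 has 3 − 2 − 6 + 10 + 29 + 42 = 76; the blank must be 58 − 76 = -18.
Row 1 has 12 + 15 + 10 + 1 + 19 − 18 = 39; the blank must be 58 − 39 = 19.

d = 8, y = 19, a = -18, q = 10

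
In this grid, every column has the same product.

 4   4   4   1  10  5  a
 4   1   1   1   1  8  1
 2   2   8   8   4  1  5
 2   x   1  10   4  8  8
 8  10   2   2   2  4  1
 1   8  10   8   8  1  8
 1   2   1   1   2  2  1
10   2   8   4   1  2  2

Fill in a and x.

a = 8, x = 2

Columns 4 and 5 each multiply to 5120, so every column has product 5120.
Column 7: 1×5×8×1×8×1×2 = 640, so the missing entry is 5120 ÷ 640 = 8.
Column 2: 4×1×2×10×8×2×2 = 2560, so the missing entry is 5120 ÷ 2560 = 2.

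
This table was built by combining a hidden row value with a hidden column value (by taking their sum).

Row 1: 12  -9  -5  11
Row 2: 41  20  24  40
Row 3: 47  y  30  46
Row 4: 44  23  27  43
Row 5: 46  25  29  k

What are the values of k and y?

The difference between any two rows is the same in every column — this is an addition table with the headers hidden.
Row 5 minus row 1 is 46 − 12 = 34, so its entry in column 4 is 11 + 34 = 45.
Row 3 minus row 1 is 47 − 12 = 35, so its entry in column 2 is -9 + 35 = 26.

k = 45, y = 26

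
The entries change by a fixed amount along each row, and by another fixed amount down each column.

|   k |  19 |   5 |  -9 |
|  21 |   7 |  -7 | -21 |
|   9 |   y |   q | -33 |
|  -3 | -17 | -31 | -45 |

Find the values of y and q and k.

Along each row the entries change by -14 per step; down each column they change by -12.
Row 3: from 9 at column 1, stepping by -14 to column 2 gives -5.
Row 3: from 9 at column 1, stepping by -14 to column 3 gives -19.
Row 1: from 19 at column 2, stepping by -14 to column 1 gives 33.

y = -5, q = -19, k = 33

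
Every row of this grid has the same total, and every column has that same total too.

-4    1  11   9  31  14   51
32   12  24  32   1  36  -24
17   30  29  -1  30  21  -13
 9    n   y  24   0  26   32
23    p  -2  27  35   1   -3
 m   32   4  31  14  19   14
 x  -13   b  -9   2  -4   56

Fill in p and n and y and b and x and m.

Rows 1 and 2 both sum to 113, so that's the common total.
Row 6: 32 + 4 + 31 + 14 + 19 + 14 = 114, so its missing entry is 113 − 114 = -1.
Column 1: -4 + 32 + 17 + 9 + 23 − 1 = 76, so its missing entry is 113 − 76 = 37.
Row 7: 37 − 13 − 9 + 2 − 4 + 56 = 69, so its missing entry is 113 − 69 = 44.
Column 3: 11 + 24 + 29 − 2 + 4 + 44 = 110, so its missing entry is 113 − 110 = 3.
Row 4: 9 + 3 + 24 + 0 + 26 + 32 = 94, so its missing entry is 113 − 94 = 19.
Row 5: 23 − 2 + 27 + 35 + 1 − 3 = 81, so its missing entry is 113 − 81 = 32.

p = 32, n = 19, y = 3, b = 44, x = 37, m = -1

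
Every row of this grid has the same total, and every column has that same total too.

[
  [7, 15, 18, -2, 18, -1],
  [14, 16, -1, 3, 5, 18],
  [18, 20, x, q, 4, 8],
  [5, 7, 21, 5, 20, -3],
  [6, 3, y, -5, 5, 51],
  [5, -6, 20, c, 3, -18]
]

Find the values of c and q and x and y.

c = 51, q = 3, x = 2, y = -5

Rows 1 and 2 both sum to 55, so that's the common total.
Row 6 has 5 − 6 + 20 + 3 − 18 = 4; the blank must be 55 − 4 = 51.
Column 4 has -2 + 3 + 5 − 5 + 51 = 52; the blank must be 55 − 52 = 3.
Row 5 has 6 + 3 − 5 + 5 + 51 = 60; the blank must be 55 − 60 = -5.
Row 3 has 18 + 20 + 3 + 4 + 8 = 53; the blank must be 55 − 53 = 2.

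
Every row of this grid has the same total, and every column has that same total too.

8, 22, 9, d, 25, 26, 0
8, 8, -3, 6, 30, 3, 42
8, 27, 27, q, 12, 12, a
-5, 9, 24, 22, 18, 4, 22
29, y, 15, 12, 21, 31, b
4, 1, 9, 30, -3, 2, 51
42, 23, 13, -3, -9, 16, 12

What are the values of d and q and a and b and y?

Rows 2 and 4 both sum to 94, so that's the common total.
The known cells in row 1 total 90, leaving 94 − 90 = 4 for the blank.
The known cells in column 4 total 71, leaving 94 − 71 = 23 for the blank.
The known cells in row 3 total 109, leaving 94 − 109 = -15 for the blank.
The known cells in column 7 total 112, leaving 94 − 112 = -18 for the blank.
The known cells in row 5 total 90, leaving 94 − 90 = 4 for the blank.

d = 4, q = 23, a = -15, b = -18, y = 4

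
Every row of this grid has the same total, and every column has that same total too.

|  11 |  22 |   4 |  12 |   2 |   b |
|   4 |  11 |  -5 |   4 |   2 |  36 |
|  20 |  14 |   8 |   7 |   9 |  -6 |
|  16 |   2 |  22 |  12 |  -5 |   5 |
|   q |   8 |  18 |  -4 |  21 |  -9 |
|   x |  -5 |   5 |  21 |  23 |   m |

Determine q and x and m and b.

Rows 2 and 3 both sum to 52, so that's the common total.
Row 5: 8 + 18 − 4 + 21 − 9 = 34, so its missing entry is 52 − 34 = 18.
Column 1: 11 + 4 + 20 + 16 + 18 = 69, so its missing entry is 52 − 69 = -17.
Row 1: 11 + 22 + 4 + 12 + 2 = 51, so its missing entry is 52 − 51 = 1.
Row 6: -17 − 5 + 5 + 21 + 23 = 27, so its missing entry is 52 − 27 = 25.

q = 18, x = -17, m = 25, b = 1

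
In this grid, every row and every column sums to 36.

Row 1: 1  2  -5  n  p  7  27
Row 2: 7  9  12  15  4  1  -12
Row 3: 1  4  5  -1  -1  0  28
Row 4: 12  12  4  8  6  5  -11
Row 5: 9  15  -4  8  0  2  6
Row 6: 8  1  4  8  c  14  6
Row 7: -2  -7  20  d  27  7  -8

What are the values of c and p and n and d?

Row 6: 8 + 1 + 4 + 8 + 14 + 6 = 41, so its missing entry is 36 − 41 = -5.
Column 5: 4 − 1 + 6 + 0 − 5 + 27 = 31, so its missing entry is 36 − 31 = 5.
Row 1: 1 + 2 − 5 + 5 + 7 + 27 = 37, so its missing entry is 36 − 37 = -1.
Row 7: -2 − 7 + 20 + 27 + 7 − 8 = 37, so its missing entry is 36 − 37 = -1.

c = -5, p = 5, n = -1, d = -1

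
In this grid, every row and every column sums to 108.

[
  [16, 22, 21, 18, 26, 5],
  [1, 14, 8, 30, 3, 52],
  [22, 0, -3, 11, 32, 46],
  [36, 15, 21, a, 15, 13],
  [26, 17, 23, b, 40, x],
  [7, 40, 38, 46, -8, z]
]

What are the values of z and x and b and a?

z = -15, x = 7, b = -5, a = 8

The known cells in row 6 total 123, leaving 108 − 123 = -15 for the blank.
The known cells in column 6 total 101, leaving 108 − 101 = 7 for the blank.
The known cells in row 4 total 100, leaving 108 − 100 = 8 for the blank.
The known cells in row 5 total 113, leaving 108 − 113 = -5 for the blank.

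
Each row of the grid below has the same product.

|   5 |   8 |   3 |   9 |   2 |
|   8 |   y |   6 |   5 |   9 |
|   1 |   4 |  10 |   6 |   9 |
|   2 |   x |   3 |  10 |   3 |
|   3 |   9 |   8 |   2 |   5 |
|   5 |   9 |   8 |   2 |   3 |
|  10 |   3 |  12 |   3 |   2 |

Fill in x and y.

Rows 1 and 6 each multiply to 2160, so every row has product 2160.
Row 4: 2×3×10×3 = 180, so the missing entry is 2160 ÷ 180 = 12.
Row 2: 8×6×5×9 = 2160, so the missing entry is 2160 ÷ 2160 = 1.

x = 12, y = 1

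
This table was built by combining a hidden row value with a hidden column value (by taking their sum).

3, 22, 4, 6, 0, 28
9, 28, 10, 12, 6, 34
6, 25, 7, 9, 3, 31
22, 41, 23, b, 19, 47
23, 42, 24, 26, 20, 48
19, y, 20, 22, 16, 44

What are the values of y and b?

The difference between any two rows is the same in every column — this is an addition table with the headers hidden.
Row 6 minus row 1 is 16 − 0 = 16, so its entry in column 2 is 22 + 16 = 38.
Row 4 minus row 1 is 19 − 0 = 19, so its entry in column 4 is 6 + 19 = 25.

y = 38, b = 25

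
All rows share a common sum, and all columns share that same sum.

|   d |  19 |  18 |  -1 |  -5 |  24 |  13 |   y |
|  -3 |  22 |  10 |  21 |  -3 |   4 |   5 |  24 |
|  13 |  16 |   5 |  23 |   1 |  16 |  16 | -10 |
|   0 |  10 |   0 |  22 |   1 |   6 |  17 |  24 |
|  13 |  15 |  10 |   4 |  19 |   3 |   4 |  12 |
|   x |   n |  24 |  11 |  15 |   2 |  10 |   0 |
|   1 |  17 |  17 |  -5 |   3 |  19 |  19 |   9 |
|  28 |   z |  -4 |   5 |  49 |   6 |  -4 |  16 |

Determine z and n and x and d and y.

z = -16, n = -3, x = 21, d = 7, y = 5

Rows 2 and 3 both sum to 80, so that's the common total.
The known cells in column 8 total 75, leaving 80 − 75 = 5 for the blank.
The known cells in row 8 total 96, leaving 80 − 96 = -16 for the blank.
The known cells in row 1 total 73, leaving 80 − 73 = 7 for the blank.
The known cells in column 2 total 83, leaving 80 − 83 = -3 for the blank.
The known cells in row 6 total 59, leaving 80 − 59 = 21 for the blank.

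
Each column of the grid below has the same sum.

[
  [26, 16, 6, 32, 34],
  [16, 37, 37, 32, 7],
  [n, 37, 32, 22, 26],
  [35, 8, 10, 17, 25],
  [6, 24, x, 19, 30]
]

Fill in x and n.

x = 37, n = 39

The complete columns each total 122.
Column 3 is missing 122 − 85 = 37 (since 6 + 37 + 32 + 10 = 85).
Column 1 is missing 122 − 83 = 39 (since 26 + 16 + 35 + 6 = 83).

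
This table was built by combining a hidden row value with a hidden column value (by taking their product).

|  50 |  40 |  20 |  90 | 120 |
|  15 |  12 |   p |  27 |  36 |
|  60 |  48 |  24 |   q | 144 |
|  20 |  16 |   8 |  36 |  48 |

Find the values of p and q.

p = 6, q = 108

Each row is a constant multiple of every other row — this is a multiplication table with the headers hidden.
Row 2 is 36/120 = 3/10 times row 1, so its entry in column 3 is 20 × 3/10 = 6.
Row 3 is 144/120 = 6/5 times row 1, so its entry in column 4 is 90 × 6/5 = 108.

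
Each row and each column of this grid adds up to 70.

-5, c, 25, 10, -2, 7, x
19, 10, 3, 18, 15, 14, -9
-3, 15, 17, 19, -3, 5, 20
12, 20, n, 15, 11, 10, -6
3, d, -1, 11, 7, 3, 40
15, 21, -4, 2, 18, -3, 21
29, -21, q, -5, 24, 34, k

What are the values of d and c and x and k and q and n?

d = 7, c = 18, x = 17, k = -13, q = 22, n = 8

Row 4 has 12 + 20 + 15 + 11 + 10 − 6 = 62; the blank must be 70 − 62 = 8.
Column 3 has 25 + 3 + 17 + 8 − 1 − 4 = 48; the blank must be 70 − 48 = 22.
Row 7 has 29 − 21 + 22 − 5 + 24 + 34 = 83; the blank must be 70 − 83 = -13.
Column 7 has -9 + 20 − 6 + 40 + 21 − 13 = 53; the blank must be 70 − 53 = 17.
Row 1 has -5 + 25 + 10 − 2 + 7 + 17 = 52; the blank must be 70 − 52 = 18.
Row 5 has 3 − 1 + 11 + 7 + 3 + 40 = 63; the blank must be 70 − 63 = 7.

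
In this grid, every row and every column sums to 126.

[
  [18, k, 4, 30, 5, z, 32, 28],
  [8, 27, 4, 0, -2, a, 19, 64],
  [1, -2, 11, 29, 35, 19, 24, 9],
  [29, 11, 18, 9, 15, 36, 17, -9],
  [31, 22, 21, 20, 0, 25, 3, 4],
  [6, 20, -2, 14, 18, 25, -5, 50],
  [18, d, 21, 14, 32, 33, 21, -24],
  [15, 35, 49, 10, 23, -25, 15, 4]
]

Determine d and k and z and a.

Row 7: 18 + 21 + 14 + 32 + 33 + 21 − 24 = 115, so its missing entry is 126 − 115 = 11.
Column 2: 27 − 2 + 11 + 22 + 20 + 11 + 35 = 124, so its missing entry is 126 − 124 = 2.
Row 1: 18 + 2 + 4 + 30 + 5 + 32 + 28 = 119, so its missing entry is 126 − 119 = 7.
Row 2: 8 + 27 + 4 + 0 − 2 + 19 + 64 = 120, so its missing entry is 126 − 120 = 6.

d = 11, k = 2, z = 7, a = 6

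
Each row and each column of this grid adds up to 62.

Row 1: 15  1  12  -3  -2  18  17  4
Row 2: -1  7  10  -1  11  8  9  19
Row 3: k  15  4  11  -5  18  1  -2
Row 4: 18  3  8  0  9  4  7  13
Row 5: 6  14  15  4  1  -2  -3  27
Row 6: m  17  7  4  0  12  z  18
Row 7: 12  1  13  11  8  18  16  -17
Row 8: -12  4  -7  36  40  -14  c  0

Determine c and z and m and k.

The known cells in row 3 total 42, leaving 62 − 42 = 20 for the blank.
The known cells in row 8 total 47, leaving 62 − 47 = 15 for the blank.
The known cells in column 1 total 58, leaving 62 − 58 = 4 for the blank.
The known cells in row 6 total 62, leaving 62 − 62 = 0 for the blank.

c = 15, z = 0, m = 4, k = 20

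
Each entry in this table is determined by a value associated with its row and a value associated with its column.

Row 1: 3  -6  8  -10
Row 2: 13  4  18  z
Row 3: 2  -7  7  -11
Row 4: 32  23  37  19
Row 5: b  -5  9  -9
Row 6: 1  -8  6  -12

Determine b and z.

The difference between any two rows is the same in every column — this is an addition table with the headers hidden.
Row 5 minus row 1 is 9 − 8 = 1, so its entry in column 1 is 3 + 1 = 4.
Row 2 minus row 1 is 18 − 8 = 10, so its entry in column 4 is -10 + 10 = 0.

b = 4, z = 0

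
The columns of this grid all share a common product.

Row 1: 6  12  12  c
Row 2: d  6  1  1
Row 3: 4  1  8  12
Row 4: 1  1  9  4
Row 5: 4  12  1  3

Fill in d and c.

d = 9, c = 6

Columns 2 and 3 each multiply to 864, so every column has product 864.
Column 1: 6×4×1×4 = 96, so the missing entry is 864 ÷ 96 = 9.
Column 4: 1×12×4×3 = 144, so the missing entry is 864 ÷ 144 = 6.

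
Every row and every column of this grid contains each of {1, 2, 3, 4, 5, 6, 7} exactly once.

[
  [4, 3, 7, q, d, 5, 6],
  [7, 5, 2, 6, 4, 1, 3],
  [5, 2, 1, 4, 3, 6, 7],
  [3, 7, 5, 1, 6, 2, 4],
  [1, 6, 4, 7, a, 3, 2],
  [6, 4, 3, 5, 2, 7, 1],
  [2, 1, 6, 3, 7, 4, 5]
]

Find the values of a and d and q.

Cell (5,5): row 5 already has {1, 2, 3, 4, 6, 7} → 5.
At (row 1, col 4): column 4 already has {1, 3, 4, 5, 6, 7}, so the value is 2.
Cell (1,5): row 1 already has {2, 3, 4, 5, 6, 7} → 1.

a = 5, d = 1, q = 2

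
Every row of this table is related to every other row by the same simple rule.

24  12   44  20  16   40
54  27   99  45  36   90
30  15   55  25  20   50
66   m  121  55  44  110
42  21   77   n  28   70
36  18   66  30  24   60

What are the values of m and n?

m = 33, n = 35

Each row is a constant multiple of every other row — this is a multiplication table with the headers hidden.
Row 4 is 110/40 = 11/4 times row 1, so its entry in column 2 is 12 × 11/4 = 33.
Row 5 is 70/40 = 7/4 times row 1, so its entry in column 4 is 20 × 7/4 = 35.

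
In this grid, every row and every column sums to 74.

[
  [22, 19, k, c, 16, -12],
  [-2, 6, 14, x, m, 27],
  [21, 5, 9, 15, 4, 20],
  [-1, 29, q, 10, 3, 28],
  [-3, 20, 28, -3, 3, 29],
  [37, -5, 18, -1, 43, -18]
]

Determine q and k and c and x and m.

The known cells in column 5 total 69, leaving 74 − 69 = 5 for the blank.
The known cells in row 4 total 69, leaving 74 − 69 = 5 for the blank.
The known cells in column 3 total 74, leaving 74 − 74 = 0 for the blank.
The known cells in row 1 total 45, leaving 74 − 45 = 29 for the blank.
The known cells in row 2 total 50, leaving 74 − 50 = 24 for the blank.

q = 5, k = 0, c = 29, x = 24, m = 5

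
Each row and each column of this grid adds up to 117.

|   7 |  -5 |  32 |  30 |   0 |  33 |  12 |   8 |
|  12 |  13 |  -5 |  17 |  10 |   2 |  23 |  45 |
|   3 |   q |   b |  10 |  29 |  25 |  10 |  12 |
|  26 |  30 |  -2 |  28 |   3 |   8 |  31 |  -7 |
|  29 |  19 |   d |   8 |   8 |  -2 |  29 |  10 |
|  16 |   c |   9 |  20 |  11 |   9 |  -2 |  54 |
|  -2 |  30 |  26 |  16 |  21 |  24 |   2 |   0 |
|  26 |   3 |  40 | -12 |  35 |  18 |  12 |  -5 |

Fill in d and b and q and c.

d = 16, b = 1, q = 27, c = 0

The known cells in row 6 total 117, leaving 117 − 117 = 0 for the blank.
The known cells in column 2 total 90, leaving 117 − 90 = 27 for the blank.
The known cells in row 5 total 101, leaving 117 − 101 = 16 for the blank.
The known cells in row 3 total 116, leaving 117 − 116 = 1 for the blank.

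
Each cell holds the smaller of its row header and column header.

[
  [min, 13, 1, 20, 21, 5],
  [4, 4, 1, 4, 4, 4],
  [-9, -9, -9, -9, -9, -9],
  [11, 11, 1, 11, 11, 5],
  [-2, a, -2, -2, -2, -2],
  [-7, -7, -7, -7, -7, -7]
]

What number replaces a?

-2

min(-2, 13) = -2.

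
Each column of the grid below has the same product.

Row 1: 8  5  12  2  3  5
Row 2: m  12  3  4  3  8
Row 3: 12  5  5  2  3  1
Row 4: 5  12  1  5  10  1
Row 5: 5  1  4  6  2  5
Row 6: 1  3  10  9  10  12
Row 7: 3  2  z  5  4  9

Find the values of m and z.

m = 3, z = 3

Columns 4 and 5 each multiply to 21600, so every column has product 21600.
Column 1: 8×12×5×5×1×3 = 7200, so the missing entry is 21600 ÷ 7200 = 3.
Column 3: 12×3×5×1×4×10 = 7200, so the missing entry is 21600 ÷ 7200 = 3.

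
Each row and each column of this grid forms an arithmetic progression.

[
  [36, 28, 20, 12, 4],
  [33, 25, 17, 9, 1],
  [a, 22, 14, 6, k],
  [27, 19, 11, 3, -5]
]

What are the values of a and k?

Along each row the entries change by -8 per step; down each column they change by -3.
Row 3: from 22 at column 2, stepping by -8 to column 1 gives 30.
Row 3: from 22 at column 2, stepping by -8 to column 5 gives -2.

a = 30, k = -2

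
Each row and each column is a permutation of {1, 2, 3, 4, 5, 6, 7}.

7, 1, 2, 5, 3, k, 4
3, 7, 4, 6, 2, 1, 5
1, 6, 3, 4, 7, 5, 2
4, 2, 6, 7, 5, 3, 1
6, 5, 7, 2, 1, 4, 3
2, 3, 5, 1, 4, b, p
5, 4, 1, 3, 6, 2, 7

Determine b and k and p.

Cell (6,7): column 7 already has {1, 2, 3, 4, 5, 7} → 6.
For row 6, column 6: row 6 already has {1, 2, 3, 4, 5, 6}; that leaves 7.
Cell (1,6): row 1 already has {1, 2, 3, 4, 5, 7} → 6.

b = 7, k = 6, p = 6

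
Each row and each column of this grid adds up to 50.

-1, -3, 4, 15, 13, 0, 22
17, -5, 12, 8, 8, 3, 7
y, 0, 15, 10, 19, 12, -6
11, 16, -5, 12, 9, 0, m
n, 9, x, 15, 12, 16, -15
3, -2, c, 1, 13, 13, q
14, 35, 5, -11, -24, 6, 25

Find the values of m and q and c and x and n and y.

m = 7, q = 10, c = 12, x = 7, n = 6, y = 0

Row 3 has 0 + 15 + 10 + 19 + 12 − 6 = 50; the blank must be 50 − 50 = 0.
Column 1 has -1 + 17 + 0 + 11 + 3 + 14 = 44; the blank must be 50 − 44 = 6.
Row 5 has 6 + 9 + 15 + 12 + 16 − 15 = 43; the blank must be 50 − 43 = 7.
Row 4 has 11 + 16 − 5 + 12 + 9 + 0 = 43; the blank must be 50 − 43 = 7.
Column 7 has 22 + 7 − 6 + 7 − 15 + 25 = 40; the blank must be 50 − 40 = 10.
Row 6 has 3 − 2 + 1 + 13 + 13 + 10 = 38; the blank must be 50 − 38 = 12.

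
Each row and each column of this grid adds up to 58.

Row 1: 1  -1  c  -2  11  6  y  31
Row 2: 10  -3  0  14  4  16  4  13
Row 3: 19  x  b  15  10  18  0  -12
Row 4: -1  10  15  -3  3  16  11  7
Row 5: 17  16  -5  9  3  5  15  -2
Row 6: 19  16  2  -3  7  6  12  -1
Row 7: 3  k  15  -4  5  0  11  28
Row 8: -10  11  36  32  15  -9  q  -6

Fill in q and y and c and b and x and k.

The known cells in row 7 total 58, leaving 58 − 58 = 0 for the blank.
The known cells in column 2 total 49, leaving 58 − 49 = 9 for the blank.
The known cells in row 8 total 69, leaving 58 − 69 = -11 for the blank.
The known cells in column 7 total 42, leaving 58 − 42 = 16 for the blank.
The known cells in row 1 total 62, leaving 58 − 62 = -4 for the blank.
The known cells in row 3 total 59, leaving 58 − 59 = -1 for the blank.

q = -11, y = 16, c = -4, b = -1, x = 9, k = 0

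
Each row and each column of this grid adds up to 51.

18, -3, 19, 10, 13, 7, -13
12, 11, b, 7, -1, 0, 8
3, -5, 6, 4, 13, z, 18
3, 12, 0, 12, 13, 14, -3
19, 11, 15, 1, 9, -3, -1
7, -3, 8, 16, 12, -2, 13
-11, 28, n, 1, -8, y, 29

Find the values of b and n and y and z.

b = 14, n = -11, y = 23, z = 12

The known cells in row 2 total 37, leaving 51 − 37 = 14 for the blank.
The known cells in column 3 total 62, leaving 51 − 62 = -11 for the blank.
The known cells in row 3 total 39, leaving 51 − 39 = 12 for the blank.
The known cells in row 7 total 28, leaving 51 − 28 = 23 for the blank.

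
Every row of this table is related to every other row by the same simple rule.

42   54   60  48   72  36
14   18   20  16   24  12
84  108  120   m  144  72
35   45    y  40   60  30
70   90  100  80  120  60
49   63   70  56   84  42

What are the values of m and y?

m = 96, y = 50

Each row is a constant multiple of every other row — this is a multiplication table with the headers hidden.
Row 3 is 72/36 = 2/1 times row 1, so its entry in column 4 is 48 × 2/1 = 96.
Row 4 is 30/36 = 5/6 times row 1, so its entry in column 3 is 60 × 5/6 = 50.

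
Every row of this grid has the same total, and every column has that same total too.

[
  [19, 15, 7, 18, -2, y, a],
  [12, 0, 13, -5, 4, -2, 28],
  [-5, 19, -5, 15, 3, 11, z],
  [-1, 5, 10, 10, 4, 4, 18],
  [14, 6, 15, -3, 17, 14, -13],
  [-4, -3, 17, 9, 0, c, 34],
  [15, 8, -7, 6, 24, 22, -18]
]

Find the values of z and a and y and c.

z = 12, a = -11, y = 4, c = -3

Rows 2 and 4 both sum to 50, so that's the common total.
Row 6 has -4 − 3 + 17 + 9 + 0 + 34 = 53; the blank must be 50 − 53 = -3.
Row 3 has -5 + 19 − 5 + 15 + 3 + 11 = 38; the blank must be 50 − 38 = 12.
Column 6 has -2 + 11 + 4 + 14 − 3 + 22 = 46; the blank must be 50 − 46 = 4.
Row 1 has 19 + 15 + 7 + 18 − 2 + 4 = 61; the blank must be 50 − 61 = -11.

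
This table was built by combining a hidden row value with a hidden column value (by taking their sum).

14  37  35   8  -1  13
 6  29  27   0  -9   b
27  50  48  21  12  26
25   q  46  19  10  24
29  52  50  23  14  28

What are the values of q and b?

The difference between any two rows is the same in every column — this is an addition table with the headers hidden.
Row 4 minus row 1 is 46 − 35 = 11, so its entry in column 2 is 37 + 11 = 48.
Row 2 minus row 1 is 27 − 35 = -8, so its entry in column 6 is 13 + (-8) = 5.

q = 48, b = 5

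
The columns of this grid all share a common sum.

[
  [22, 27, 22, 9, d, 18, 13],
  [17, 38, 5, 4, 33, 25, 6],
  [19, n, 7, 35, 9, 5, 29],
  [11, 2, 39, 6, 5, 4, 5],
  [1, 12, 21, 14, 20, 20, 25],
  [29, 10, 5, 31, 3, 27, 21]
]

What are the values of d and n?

d = 29, n = 10

The complete columns each total 99.
Column 5 is missing 99 − 70 = 29 (since 33 + 9 + 5 + 20 + 3 = 70).
Column 2 is missing 99 − 89 = 10 (since 27 + 38 + 2 + 12 + 10 = 89).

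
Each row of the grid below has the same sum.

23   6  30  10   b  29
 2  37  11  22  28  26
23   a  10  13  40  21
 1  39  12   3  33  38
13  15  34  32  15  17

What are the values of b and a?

Rows 2 and 4 both add up to 126, so every row sums to 126.
Row 1: 23 + 6 + 30 + 10 + 29 = 98, so the missing entry is 126 − 98 = 28.
Row 3: 23 + 10 + 13 + 40 + 21 = 107, so the missing entry is 126 − 107 = 19.

b = 28, a = 19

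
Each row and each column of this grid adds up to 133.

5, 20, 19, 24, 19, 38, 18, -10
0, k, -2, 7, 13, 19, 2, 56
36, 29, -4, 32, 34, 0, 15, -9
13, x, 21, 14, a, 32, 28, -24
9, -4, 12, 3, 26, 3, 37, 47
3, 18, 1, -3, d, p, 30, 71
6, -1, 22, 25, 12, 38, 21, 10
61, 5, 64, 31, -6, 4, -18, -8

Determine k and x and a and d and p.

Column 6: 38 + 19 + 0 + 32 + 3 + 38 + 4 = 134, so its missing entry is 133 − 134 = -1.
Row 2: 0 − 2 + 7 + 13 + 19 + 2 + 56 = 95, so its missing entry is 133 − 95 = 38.
Column 2: 20 + 38 + 29 − 4 + 18 − 1 + 5 = 105, so its missing entry is 133 − 105 = 28.
Row 4: 13 + 28 + 21 + 14 + 32 + 28 − 24 = 112, so its missing entry is 133 − 112 = 21.
Row 6: 3 + 18 + 1 − 3 − 1 + 30 + 71 = 119, so its missing entry is 133 − 119 = 14.

k = 38, x = 28, a = 21, d = 14, p = -1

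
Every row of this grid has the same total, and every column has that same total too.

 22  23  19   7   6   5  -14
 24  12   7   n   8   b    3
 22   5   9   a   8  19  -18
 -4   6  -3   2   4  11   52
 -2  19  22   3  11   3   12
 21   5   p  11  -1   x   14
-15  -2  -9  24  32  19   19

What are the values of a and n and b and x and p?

Rows 1 and 4 both sum to 68, so that's the common total.
Row 3 has 22 + 5 + 9 + 8 + 19 − 18 = 45; the blank must be 68 − 45 = 23.
Column 4 has 7 + 23 + 2 + 3 + 11 + 24 = 70; the blank must be 68 − 70 = -2.
Row 2 has 24 + 12 + 7 − 2 + 8 + 3 = 52; the blank must be 68 − 52 = 16.
Column 6 has 5 + 16 + 19 + 11 + 3 + 19 = 73; the blank must be 68 − 73 = -5.
Row 6 has 21 + 5 + 11 − 1 − 5 + 14 = 45; the blank must be 68 − 45 = 23.

a = 23, n = -2, b = 16, x = -5, p = 23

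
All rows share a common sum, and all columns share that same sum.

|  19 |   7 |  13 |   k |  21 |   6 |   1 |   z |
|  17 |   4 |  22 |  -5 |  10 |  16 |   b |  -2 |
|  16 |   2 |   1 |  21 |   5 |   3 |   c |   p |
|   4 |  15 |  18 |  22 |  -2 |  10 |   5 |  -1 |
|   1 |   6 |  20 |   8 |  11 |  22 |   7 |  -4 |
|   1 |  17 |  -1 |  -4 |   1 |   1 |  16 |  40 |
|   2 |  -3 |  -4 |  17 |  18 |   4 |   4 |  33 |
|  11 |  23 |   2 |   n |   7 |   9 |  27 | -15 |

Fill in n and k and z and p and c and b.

n = 7, k = 5, z = -1, p = 21, c = 2, b = 9

Rows 4 and 5 both sum to 71, so that's the common total.
Row 8: 11 + 23 + 2 + 7 + 9 + 27 − 15 = 64, so its missing entry is 71 − 64 = 7.
Column 4: -5 + 21 + 22 + 8 − 4 + 17 + 7 = 66, so its missing entry is 71 − 66 = 5.
Row 1: 19 + 7 + 13 + 5 + 21 + 6 + 1 = 72, so its missing entry is 71 − 72 = -1.
Column 8: -1 − 2 − 1 − 4 + 40 + 33 − 15 = 50, so its missing entry is 71 − 50 = 21.
Row 3: 16 + 2 + 1 + 21 + 5 + 3 + 21 = 69, so its missing entry is 71 − 69 = 2.
Row 2: 17 + 4 + 22 − 5 + 10 + 16 − 2 = 62, so its missing entry is 71 − 62 = 9.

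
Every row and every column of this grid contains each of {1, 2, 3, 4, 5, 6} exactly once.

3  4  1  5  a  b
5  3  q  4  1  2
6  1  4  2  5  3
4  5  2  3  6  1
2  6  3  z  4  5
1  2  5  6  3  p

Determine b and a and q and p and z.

For row 6, column 6: row 6 already has {1, 2, 3, 5, 6}; that leaves 4.
For row 2, column 3: row 2 already has {1, 2, 3, 4, 5}; that leaves 6.
Cell (1,5): column 5 already has {1, 3, 4, 5, 6} → 2.
Cell (5,4): row 5 already has {2, 3, 4, 5, 6} → 1.
For row 1, column 6: row 1 already has {1, 2, 3, 4, 5}; that leaves 6.

b = 6, a = 2, q = 6, p = 4, z = 1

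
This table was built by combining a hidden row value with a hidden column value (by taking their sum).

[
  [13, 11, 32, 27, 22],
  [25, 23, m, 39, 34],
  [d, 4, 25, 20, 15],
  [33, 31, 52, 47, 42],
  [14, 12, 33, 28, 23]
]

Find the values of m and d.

m = 44, d = 6

The difference between any two rows is the same in every column — this is an addition table with the headers hidden.
Row 2 minus row 1 is 23 − 11 = 12, so its entry in column 3 is 32 + 12 = 44.
Row 3 minus row 1 is 4 − 11 = -7, so its entry in column 1 is 13 + (-7) = 6.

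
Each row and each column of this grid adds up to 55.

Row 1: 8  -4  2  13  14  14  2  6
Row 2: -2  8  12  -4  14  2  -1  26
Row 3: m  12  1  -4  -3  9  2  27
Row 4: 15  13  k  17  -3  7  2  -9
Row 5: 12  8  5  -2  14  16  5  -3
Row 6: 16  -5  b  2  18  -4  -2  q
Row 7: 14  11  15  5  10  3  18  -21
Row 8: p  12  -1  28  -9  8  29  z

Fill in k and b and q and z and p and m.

The known cells in row 3 total 44, leaving 55 − 44 = 11 for the blank.
The known cells in column 1 total 74, leaving 55 − 74 = -19 for the blank.
The known cells in row 8 total 48, leaving 55 − 48 = 7 for the blank.
The known cells in column 8 total 33, leaving 55 − 33 = 22 for the blank.
The known cells in row 4 total 42, leaving 55 − 42 = 13 for the blank.
The known cells in row 6 total 47, leaving 55 − 47 = 8 for the blank.

k = 13, b = 8, q = 22, z = 7, p = -19, m = 11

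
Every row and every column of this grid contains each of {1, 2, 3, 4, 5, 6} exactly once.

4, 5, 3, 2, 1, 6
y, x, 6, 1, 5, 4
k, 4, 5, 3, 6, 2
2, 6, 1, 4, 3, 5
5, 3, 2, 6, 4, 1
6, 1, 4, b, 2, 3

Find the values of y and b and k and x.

At (row 6, col 4): row 6 already has {1, 2, 3, 4, 6}, so the value is 5.
At (row 2, col 2): column 2 already has {1, 3, 4, 5, 6}, so the value is 2.
Cell (2,1): row 2 already has {1, 2, 4, 5, 6} → 3.
For row 3, column 1: row 3 already has {2, 3, 4, 5, 6}; that leaves 1.

y = 3, b = 5, k = 1, x = 2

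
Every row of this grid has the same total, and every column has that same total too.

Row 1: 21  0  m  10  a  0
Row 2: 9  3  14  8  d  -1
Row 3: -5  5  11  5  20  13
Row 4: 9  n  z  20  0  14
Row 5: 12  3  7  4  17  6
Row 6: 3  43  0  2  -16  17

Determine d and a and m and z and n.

d = 16, a = 12, m = 6, z = 11, n = -5

Rows 3 and 5 both sum to 49, so that's the common total.
Column 2: 0 + 3 + 5 + 3 + 43 = 54, so its missing entry is 49 − 54 = -5.
Row 2: 9 + 3 + 14 + 8 − 1 = 33, so its missing entry is 49 − 33 = 16.
Column 5: 16 + 20 + 0 + 17 − 16 = 37, so its missing entry is 49 − 37 = 12.
Row 1: 21 + 0 + 10 + 12 + 0 = 43, so its missing entry is 49 − 43 = 6.
Row 4: 9 − 5 + 20 + 0 + 14 = 38, so its missing entry is 49 − 38 = 11.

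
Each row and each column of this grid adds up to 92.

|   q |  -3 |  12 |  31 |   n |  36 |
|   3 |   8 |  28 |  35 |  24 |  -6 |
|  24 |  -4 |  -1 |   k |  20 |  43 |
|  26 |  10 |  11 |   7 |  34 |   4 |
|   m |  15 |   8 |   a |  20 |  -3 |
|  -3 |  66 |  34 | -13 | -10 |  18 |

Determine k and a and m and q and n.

k = 10, a = 22, m = 30, q = 12, n = 4

Column 5: 24 + 20 + 34 + 20 − 10 = 88, so its missing entry is 92 − 88 = 4.
Row 1: -3 + 12 + 31 + 4 + 36 = 80, so its missing entry is 92 − 80 = 12.
Column 1: 12 + 3 + 24 + 26 − 3 = 62, so its missing entry is 92 − 62 = 30.
Row 5: 30 + 15 + 8 + 20 − 3 = 70, so its missing entry is 92 − 70 = 22.
Row 3: 24 − 4 − 1 + 20 + 43 = 82, so its missing entry is 92 − 82 = 10.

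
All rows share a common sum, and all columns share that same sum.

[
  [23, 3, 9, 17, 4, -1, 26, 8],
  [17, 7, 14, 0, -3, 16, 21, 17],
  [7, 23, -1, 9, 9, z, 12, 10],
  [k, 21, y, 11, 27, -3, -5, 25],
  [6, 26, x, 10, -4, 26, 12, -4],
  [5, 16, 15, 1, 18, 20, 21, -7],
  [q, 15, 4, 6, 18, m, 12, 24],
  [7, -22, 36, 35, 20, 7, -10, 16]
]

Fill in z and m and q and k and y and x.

z = 20, m = 4, q = 6, k = 18, y = -5, x = 17

Rows 1 and 2 both sum to 89, so that's the common total.
The known cells in row 5 total 72, leaving 89 − 72 = 17 for the blank.
The known cells in column 3 total 94, leaving 89 − 94 = -5 for the blank.
The known cells in row 4 total 71, leaving 89 − 71 = 18 for the blank.
The known cells in column 1 total 83, leaving 89 − 83 = 6 for the blank.
The known cells in row 7 total 85, leaving 89 − 85 = 4 for the blank.
The known cells in row 3 total 69, leaving 89 − 69 = 20 for the blank.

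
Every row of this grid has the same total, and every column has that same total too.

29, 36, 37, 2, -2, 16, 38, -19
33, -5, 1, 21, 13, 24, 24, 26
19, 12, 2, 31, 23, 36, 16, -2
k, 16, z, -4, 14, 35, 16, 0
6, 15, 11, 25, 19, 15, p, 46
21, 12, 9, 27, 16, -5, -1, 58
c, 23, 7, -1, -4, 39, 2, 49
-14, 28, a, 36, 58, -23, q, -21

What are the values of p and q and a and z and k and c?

p = 0, q = 42, a = 31, z = 39, k = 21, c = 22

Rows 1 and 2 both sum to 137, so that's the common total.
Row 5 has 6 + 15 + 11 + 25 + 19 + 15 + 46 = 137; the blank must be 137 − 137 = 0.
Column 7 has 38 + 24 + 16 + 16 + 0 − 1 + 2 = 95; the blank must be 137 − 95 = 42.
Row 8 has -14 + 28 + 36 + 58 − 23 + 42 − 21 = 106; the blank must be 137 − 106 = 31.
Row 7 has 23 + 7 − 1 − 4 + 39 + 2 + 49 = 115; the blank must be 137 − 115 = 22.
Column 1 has 29 + 33 + 19 + 6 + 21 + 22 − 14 = 116; the blank must be 137 − 116 = 21.
Row 4 has 21 + 16 − 4 + 14 + 35 + 16 + 0 = 98; the blank must be 137 − 98 = 39.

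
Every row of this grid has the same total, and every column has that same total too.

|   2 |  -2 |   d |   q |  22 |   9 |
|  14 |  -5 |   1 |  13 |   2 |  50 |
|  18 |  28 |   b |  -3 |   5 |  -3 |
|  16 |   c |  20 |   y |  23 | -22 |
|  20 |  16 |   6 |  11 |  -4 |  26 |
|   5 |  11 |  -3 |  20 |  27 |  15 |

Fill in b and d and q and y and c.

Rows 2 and 5 both sum to 75, so that's the common total.
Column 2: -2 − 5 + 28 + 16 + 11 = 48, so its missing entry is 75 − 48 = 27.
Row 4: 16 + 27 + 20 + 23 − 22 = 64, so its missing entry is 75 − 64 = 11.
Column 4: 13 − 3 + 11 + 11 + 20 = 52, so its missing entry is 75 − 52 = 23.
Row 1: 2 − 2 + 23 + 22 + 9 = 54, so its missing entry is 75 − 54 = 21.
Row 3: 18 + 28 − 3 + 5 − 3 = 45, so its missing entry is 75 − 45 = 30.

b = 30, d = 21, q = 23, y = 11, c = 27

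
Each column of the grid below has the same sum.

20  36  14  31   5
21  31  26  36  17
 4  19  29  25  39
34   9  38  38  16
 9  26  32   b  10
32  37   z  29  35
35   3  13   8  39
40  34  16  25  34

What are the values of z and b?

Column 1 sums to 195 and so does column 5; that's the common total.
In column 3 the known cells total 168, leaving 195 − 168 = 27.
In column 4 the known cells total 192, leaving 195 − 192 = 3.

z = 27, b = 3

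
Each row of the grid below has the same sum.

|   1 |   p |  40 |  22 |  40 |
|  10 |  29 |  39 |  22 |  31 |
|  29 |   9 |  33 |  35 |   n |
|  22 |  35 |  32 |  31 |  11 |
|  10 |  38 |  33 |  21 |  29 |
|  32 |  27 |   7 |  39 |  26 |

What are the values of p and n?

p = 28, n = 25

The complete rows each total 131.
Row 1 is missing 131 − 103 = 28 (since 1 + 40 + 22 + 40 = 103).
Row 3 is missing 131 − 106 = 25 (since 29 + 9 + 33 + 35 = 106).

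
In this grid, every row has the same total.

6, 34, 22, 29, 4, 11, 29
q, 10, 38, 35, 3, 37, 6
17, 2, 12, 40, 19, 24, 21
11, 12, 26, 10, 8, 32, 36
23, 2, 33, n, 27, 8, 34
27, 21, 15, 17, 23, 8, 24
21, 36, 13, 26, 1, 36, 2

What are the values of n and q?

n = 8, q = 6

Row 6 sums to 135 and so does row 7; that's the common total.
In row 5 the known cells total 127, leaving 135 − 127 = 8.
In row 2 the known cells total 129, leaving 135 − 129 = 6.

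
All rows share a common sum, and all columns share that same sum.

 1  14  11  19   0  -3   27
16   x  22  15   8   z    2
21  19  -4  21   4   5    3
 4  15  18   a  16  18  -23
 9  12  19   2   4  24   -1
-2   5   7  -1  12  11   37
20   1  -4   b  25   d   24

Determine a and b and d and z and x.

Rows 1 and 3 both sum to 69, so that's the common total.
Column 2 has 14 + 19 + 15 + 12 + 5 + 1 = 66; the blank must be 69 − 66 = 3.
Row 2 has 16 + 3 + 22 + 15 + 8 + 2 = 66; the blank must be 69 − 66 = 3.
Column 6 has -3 + 3 + 5 + 18 + 24 + 11 = 58; the blank must be 69 − 58 = 11.
Row 4 has 4 + 15 + 18 + 16 + 18 − 23 = 48; the blank must be 69 − 48 = 21.
Row 7 has 20 + 1 − 4 + 25 + 11 + 24 = 77; the blank must be 69 − 77 = -8.

a = 21, b = -8, d = 11, z = 3, x = 3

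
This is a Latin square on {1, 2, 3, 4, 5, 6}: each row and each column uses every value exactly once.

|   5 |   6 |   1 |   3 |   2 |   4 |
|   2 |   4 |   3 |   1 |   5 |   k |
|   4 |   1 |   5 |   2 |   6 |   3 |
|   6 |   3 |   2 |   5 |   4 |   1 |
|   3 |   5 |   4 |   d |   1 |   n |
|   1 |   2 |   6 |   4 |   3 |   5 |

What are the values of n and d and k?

For row 5, column 4: column 4 already has {1, 2, 3, 4, 5}; that leaves 6.
For row 5, column 6: row 5 already has {1, 3, 4, 5, 6}; that leaves 2.
Cell (2,6): row 2 already has {1, 2, 3, 4, 5} → 6.

n = 2, d = 6, k = 6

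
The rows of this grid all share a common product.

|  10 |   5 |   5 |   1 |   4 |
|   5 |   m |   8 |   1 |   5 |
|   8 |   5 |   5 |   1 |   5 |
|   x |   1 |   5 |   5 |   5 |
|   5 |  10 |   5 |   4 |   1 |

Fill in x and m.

Rows 3 and 5 each multiply to 1000, so every row has product 1000.
Row 4: 1×5×5×5 = 125, so the missing entry is 1000 ÷ 125 = 8.
Row 2: 5×8×1×5 = 200, so the missing entry is 1000 ÷ 200 = 5.

x = 8, m = 5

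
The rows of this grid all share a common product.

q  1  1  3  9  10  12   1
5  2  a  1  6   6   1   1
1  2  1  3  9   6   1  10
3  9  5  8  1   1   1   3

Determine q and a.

Rows 3 and 4 each multiply to 3240, so every row has product 3240.
Row 1: 1×1×3×9×10×12×1 = 3240, so the missing entry is 3240 ÷ 3240 = 1.
Row 2: 5×2×1×6×6×1×1 = 360, so the missing entry is 3240 ÷ 360 = 9.

q = 1, a = 9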